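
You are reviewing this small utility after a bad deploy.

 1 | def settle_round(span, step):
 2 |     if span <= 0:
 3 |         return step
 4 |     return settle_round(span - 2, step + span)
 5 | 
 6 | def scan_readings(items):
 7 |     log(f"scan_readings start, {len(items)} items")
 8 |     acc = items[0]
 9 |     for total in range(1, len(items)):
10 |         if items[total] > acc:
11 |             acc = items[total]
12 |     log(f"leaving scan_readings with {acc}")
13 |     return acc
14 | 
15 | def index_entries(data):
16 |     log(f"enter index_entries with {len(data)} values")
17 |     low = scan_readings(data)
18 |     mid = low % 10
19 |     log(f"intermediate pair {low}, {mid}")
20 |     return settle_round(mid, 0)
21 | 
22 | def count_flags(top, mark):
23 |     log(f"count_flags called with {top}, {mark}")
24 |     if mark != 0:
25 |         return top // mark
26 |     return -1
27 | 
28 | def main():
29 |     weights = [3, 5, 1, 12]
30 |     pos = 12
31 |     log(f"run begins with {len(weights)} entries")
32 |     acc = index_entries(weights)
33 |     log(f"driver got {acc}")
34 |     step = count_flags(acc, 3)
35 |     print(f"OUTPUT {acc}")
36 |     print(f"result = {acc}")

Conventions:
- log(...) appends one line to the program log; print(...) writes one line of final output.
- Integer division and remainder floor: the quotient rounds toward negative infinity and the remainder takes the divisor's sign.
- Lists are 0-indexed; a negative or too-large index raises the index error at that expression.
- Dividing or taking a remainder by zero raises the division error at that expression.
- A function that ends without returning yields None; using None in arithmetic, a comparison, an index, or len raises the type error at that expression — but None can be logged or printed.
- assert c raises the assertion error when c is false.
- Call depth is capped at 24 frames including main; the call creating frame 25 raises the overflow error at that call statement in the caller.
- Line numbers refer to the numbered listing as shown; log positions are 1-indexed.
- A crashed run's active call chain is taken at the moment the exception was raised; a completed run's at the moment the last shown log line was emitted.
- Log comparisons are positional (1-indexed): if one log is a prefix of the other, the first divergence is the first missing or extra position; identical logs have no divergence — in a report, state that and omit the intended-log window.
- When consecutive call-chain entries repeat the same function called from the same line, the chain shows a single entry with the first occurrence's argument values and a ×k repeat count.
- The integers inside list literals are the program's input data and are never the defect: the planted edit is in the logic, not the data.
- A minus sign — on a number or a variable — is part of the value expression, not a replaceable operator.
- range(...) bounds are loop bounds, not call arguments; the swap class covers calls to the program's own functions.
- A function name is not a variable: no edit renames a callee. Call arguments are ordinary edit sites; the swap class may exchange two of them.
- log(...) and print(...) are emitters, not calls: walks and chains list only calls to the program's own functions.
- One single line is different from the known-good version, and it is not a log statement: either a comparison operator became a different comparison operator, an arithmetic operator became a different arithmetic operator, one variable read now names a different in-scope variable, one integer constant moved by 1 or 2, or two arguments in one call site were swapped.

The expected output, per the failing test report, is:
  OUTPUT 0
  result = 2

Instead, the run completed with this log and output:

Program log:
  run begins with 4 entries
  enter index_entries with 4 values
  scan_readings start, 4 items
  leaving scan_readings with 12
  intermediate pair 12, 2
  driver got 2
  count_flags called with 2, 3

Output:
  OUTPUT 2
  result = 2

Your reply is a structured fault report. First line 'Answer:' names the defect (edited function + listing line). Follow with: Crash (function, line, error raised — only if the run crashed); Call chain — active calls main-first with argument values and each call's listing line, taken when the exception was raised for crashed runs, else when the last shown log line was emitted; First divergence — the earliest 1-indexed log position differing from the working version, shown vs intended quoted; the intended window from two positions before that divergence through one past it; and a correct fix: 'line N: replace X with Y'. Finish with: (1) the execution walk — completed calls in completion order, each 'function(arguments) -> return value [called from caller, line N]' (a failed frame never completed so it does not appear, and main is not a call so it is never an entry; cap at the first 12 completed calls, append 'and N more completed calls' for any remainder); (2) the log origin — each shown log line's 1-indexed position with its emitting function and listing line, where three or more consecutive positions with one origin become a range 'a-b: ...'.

Answer: the defect is in main at line 35.
Key fact: No log line changed; the fault shows up purely in the output.
Call chain: main -> count_flags(2, 3) (called at line 34).
First divergence: none — the logs agree in full.
Execution walk:
  scan_readings([3, 5, 1, 12]) -> 12  [called from index_entries, line 17]
  settle_round(0, 2) -> 2  [called from settle_round, line 4]
  settle_round(2, 0) -> 2  [called from index_entries, line 20]
  index_entries([3, 5, 1, 12]) -> 2  [called from main, line 32]
  count_flags(2, 3) -> 0  [called from main, line 34]
Log origins:
  1: logged in main at line 31
  2: logged in index_entries at line 16
  3: logged in scan_readings at line 7
  4: logged in scan_readings at line 12
  5: logged in index_entries at line 19
  6: logged in main at line 33
  7: logged in count_flags at line 23
A correct fix: line 35: replace `acc` with `step`.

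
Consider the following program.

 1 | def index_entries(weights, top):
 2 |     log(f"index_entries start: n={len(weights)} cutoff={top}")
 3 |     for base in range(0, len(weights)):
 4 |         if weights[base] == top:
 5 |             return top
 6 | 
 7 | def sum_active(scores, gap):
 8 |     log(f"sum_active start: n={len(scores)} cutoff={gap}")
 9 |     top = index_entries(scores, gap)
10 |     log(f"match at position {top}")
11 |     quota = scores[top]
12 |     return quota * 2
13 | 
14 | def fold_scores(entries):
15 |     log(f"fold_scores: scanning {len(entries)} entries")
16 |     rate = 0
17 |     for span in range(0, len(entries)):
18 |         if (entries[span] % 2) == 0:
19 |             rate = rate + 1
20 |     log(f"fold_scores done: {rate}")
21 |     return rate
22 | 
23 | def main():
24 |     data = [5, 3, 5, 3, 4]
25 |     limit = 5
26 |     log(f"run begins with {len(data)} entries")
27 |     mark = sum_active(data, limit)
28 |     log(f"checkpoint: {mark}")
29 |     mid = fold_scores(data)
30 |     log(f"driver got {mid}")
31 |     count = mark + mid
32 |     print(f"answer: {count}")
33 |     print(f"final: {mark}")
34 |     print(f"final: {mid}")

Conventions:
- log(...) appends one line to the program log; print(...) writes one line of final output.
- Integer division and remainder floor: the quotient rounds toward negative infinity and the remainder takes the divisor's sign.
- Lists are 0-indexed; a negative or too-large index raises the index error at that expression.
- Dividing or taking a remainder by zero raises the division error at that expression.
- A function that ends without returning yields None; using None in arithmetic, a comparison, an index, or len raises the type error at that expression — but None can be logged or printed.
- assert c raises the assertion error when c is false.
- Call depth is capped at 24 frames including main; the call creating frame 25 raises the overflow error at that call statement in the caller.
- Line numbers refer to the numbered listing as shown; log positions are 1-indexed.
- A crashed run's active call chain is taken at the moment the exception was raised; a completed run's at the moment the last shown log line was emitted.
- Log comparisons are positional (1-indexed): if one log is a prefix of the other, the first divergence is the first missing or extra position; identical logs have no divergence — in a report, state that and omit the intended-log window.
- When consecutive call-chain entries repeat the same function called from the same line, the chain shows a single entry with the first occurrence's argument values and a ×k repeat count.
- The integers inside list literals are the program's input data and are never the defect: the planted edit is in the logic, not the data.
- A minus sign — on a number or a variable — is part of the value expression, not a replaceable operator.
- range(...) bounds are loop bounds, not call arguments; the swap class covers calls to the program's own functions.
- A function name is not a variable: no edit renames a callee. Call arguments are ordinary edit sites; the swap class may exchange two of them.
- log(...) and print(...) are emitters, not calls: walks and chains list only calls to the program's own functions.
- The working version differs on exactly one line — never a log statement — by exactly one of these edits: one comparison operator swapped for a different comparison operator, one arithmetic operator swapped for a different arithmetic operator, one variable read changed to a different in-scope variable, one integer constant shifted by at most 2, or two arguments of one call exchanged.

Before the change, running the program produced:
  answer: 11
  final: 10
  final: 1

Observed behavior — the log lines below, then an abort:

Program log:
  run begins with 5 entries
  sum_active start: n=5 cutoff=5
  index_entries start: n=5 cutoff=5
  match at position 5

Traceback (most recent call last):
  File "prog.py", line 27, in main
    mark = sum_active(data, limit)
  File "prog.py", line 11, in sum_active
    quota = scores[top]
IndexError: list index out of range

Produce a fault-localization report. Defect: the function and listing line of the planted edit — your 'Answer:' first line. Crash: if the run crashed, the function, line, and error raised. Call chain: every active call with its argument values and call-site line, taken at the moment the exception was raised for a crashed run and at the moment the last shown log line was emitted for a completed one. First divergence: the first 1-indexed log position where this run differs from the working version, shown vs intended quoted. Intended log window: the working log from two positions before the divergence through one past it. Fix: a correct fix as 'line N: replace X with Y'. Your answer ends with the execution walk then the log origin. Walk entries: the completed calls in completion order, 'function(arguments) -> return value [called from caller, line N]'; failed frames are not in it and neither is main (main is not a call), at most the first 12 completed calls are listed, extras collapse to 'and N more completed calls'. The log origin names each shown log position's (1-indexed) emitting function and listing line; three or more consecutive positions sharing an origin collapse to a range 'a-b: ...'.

Answer: the defect is in index_entries at line 5.
Key fact: The earliest visible damage is log position 4 — 'match at position 5' rather than the intended 'match at position 0'.
Crash: sum_active, line 11, IndexError.
Call chain: main -> sum_active([5, 3, 5, 3, 4], 5) (called at line 27).
First divergence: position 4 — the shown line 'match at position 5' should read 'match at position 0'.
Intended log window:
  2: sum_active start: n=5 cutoff=5
  3: index_entries start: n=5 cutoff=5
  4: match at position 0
  5: checkpoint: 10
Execution walk:
  index_entries([5, 3, 5, 3, 4], 5) -> 5  [called from sum_active, line 9]
Log origins:
  1: emitted by main (line 26)
  2: emitted by sum_active (line 8)
  3: emitted by index_entries (line 2)
  4: emitted by sum_active (line 10)
A correct fix: line 5: replace `top` with `base`.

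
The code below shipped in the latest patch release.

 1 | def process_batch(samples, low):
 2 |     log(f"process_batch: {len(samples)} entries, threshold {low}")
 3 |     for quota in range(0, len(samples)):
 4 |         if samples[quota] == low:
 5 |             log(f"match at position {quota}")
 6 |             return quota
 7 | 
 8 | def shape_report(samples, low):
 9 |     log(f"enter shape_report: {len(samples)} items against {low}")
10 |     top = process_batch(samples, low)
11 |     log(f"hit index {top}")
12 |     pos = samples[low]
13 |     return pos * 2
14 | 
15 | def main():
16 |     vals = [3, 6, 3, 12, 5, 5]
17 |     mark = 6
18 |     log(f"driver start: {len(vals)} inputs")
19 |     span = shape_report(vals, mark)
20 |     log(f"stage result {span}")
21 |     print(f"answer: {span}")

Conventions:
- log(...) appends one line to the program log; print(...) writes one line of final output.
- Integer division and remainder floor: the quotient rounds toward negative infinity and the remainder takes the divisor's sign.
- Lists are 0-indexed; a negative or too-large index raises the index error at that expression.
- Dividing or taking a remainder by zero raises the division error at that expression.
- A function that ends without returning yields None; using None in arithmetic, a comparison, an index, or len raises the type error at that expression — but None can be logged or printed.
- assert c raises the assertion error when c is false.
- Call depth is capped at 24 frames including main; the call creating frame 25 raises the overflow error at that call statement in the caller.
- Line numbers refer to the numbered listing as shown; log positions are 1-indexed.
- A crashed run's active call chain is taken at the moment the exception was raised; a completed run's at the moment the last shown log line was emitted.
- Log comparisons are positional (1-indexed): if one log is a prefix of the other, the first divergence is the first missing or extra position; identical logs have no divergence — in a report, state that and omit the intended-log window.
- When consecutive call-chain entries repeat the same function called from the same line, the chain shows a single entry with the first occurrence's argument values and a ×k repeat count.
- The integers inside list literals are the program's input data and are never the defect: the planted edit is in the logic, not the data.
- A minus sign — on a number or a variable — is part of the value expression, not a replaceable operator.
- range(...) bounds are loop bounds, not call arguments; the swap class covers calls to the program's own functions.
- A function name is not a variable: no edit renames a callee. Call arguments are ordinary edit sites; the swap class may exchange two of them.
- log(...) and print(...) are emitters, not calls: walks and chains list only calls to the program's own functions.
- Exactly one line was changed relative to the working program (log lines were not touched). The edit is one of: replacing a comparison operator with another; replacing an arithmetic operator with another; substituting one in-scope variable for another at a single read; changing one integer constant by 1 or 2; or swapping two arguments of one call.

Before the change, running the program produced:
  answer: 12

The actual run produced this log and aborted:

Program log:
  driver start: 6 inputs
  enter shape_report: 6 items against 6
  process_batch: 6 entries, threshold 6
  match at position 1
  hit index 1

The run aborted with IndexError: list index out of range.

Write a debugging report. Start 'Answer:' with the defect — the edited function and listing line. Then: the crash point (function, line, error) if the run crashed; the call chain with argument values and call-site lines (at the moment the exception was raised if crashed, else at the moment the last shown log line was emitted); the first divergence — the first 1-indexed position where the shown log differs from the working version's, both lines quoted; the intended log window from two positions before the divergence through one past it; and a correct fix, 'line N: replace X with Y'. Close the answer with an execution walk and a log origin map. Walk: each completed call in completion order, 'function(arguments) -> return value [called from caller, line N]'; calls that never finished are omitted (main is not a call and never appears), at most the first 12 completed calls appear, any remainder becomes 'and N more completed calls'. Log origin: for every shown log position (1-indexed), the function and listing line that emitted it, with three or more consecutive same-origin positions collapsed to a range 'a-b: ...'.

Answer: the defect is in shape_report at line 12.
The tell: The log ends early — 5 lines, where the working version next logs 'stage result 12'.
Crash: shape_report, line 12, IndexError.
Call chain: main -> shape_report([3, 6, 3, 12, 5, 5], 6) (called at line 19).
First divergence: position 6 (shown log ended at 5 lines; the working version continues: 'stage result 12').
Intended log window:
  4: match at position 1
  5: hit index 1
  6: stage result 12
Execution walk:
  process_batch([3, 6, 3, 12, 5, 5], 6) -> 1  [called from shape_report, line 10]
Log origins:
  1: emitted by main (line 18)
  2: emitted by shape_report (line 9)
  3: emitted by process_batch (line 2)
  4: emitted by process_batch (line 5)
  5: emitted by shape_report (line 11)
A correct fix: line 12: replace `low` with `top`.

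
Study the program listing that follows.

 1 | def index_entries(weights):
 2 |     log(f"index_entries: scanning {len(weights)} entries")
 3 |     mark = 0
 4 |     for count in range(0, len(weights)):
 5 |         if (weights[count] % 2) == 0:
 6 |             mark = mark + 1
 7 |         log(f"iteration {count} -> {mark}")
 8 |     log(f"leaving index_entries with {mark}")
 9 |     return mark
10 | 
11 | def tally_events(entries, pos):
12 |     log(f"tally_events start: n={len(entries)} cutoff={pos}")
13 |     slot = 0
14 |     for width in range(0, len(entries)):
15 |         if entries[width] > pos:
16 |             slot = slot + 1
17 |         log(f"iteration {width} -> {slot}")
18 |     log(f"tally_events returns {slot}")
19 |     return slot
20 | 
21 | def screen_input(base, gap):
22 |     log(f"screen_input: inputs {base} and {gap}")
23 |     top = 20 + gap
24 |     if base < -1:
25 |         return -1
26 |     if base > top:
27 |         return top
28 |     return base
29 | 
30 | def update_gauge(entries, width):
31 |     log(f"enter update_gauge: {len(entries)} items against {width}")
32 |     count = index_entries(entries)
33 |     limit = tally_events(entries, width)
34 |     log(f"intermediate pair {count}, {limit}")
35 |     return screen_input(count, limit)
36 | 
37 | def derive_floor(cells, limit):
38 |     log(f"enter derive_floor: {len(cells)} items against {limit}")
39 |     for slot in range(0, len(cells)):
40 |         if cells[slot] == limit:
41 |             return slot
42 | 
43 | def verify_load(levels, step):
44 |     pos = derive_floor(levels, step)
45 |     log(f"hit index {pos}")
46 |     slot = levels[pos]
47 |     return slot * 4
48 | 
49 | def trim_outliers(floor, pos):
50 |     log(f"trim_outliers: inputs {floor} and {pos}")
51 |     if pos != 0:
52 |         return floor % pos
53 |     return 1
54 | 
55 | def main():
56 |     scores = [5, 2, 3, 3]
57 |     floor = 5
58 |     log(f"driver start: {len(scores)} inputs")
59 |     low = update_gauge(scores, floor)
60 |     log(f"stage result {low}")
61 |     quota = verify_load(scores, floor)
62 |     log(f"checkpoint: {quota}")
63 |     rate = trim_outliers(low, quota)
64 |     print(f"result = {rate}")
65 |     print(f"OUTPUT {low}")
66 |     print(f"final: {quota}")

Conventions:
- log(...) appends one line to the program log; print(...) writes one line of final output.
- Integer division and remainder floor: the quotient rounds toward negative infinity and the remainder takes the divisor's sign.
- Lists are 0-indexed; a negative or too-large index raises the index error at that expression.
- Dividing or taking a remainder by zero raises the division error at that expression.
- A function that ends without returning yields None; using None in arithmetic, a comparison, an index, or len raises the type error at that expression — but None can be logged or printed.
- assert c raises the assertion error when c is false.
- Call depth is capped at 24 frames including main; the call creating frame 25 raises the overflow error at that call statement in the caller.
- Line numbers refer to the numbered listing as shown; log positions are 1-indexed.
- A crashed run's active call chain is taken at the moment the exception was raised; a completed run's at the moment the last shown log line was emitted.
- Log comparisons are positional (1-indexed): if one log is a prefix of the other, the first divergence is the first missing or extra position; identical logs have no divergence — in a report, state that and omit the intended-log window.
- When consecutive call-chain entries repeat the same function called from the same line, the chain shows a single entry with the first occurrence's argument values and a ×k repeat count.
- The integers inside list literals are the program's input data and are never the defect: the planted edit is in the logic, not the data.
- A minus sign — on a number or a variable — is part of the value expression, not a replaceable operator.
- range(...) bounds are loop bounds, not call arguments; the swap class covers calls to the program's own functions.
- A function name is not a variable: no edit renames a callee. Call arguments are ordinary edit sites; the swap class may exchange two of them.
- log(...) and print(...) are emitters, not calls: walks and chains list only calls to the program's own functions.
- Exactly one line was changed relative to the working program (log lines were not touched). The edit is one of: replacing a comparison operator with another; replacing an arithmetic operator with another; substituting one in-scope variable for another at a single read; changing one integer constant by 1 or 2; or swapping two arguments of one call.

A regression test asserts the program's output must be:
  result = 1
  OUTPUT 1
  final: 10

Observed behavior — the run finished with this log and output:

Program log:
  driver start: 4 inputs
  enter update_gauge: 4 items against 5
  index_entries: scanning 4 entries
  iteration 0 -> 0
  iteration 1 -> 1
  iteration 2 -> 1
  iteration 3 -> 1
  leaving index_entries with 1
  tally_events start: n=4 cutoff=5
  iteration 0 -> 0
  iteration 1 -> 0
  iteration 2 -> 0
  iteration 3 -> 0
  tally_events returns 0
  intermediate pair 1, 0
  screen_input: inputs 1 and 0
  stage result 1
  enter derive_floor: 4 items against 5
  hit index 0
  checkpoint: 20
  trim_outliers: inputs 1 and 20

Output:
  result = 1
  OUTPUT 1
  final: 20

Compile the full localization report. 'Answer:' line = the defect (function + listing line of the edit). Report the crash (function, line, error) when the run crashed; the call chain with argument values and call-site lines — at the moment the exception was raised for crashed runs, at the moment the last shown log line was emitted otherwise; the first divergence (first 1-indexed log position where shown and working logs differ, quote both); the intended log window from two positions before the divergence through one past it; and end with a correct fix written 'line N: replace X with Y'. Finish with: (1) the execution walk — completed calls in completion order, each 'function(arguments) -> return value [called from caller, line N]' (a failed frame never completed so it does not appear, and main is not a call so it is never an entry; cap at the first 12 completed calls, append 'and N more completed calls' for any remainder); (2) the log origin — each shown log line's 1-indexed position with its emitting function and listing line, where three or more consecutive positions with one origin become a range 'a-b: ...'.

Answer: the defect is in verify_load at line 47.
The tell: At log position 20 the runs split — shown 'checkpoint: 20', but the working version logs 'checkpoint: 10'.
Call chain: main -> trim_outliers(1, 20) (called at line 63).
First divergence: at position 20 the run shows 'checkpoint: 20' where the working version logs 'checkpoint: 10'.
Intended log window:
  18: enter derive_floor: 4 items against 5
  19: hit index 0
  20: checkpoint: 10
  21: trim_outliers: inputs 1 and 10
Execution walk:
  index_entries([5, 2, 3, 3]) -> 1  [called from update_gauge, line 32]
  tally_events([5, 2, 3, 3], 5) -> 0  [called from update_gauge, line 33]
  screen_input(1, 0) -> 1  [called from update_gauge, line 35]
  update_gauge([5, 2, 3, 3], 5) -> 1  [called from main, line 59]
  derive_floor([5, 2, 3, 3], 5) -> 0  [called from verify_load, line 44]
  verify_load([5, 2, 3, 3], 5) -> 20  [called from main, line 61]
  trim_outliers(1, 20) -> 1  [called from main, line 63]
Log origin:
  1: from main, line 58
  2: from update_gauge, line 31
  3: from index_entries, line 2
  4-7: from index_entries, line 7
  8: from index_entries, line 8
  9: from tally_events, line 12
  10-13: from tally_events, line 17
  14: from tally_events, line 18
  15: from update_gauge, line 34
  16: from screen_input, line 22
  17: from main, line 60
  18: from derive_floor, line 38
  19: from verify_load, line 45
  20: from main, line 62
  21: from trim_outliers, line 50
A correct fix: line 47: replace `4` with `2`.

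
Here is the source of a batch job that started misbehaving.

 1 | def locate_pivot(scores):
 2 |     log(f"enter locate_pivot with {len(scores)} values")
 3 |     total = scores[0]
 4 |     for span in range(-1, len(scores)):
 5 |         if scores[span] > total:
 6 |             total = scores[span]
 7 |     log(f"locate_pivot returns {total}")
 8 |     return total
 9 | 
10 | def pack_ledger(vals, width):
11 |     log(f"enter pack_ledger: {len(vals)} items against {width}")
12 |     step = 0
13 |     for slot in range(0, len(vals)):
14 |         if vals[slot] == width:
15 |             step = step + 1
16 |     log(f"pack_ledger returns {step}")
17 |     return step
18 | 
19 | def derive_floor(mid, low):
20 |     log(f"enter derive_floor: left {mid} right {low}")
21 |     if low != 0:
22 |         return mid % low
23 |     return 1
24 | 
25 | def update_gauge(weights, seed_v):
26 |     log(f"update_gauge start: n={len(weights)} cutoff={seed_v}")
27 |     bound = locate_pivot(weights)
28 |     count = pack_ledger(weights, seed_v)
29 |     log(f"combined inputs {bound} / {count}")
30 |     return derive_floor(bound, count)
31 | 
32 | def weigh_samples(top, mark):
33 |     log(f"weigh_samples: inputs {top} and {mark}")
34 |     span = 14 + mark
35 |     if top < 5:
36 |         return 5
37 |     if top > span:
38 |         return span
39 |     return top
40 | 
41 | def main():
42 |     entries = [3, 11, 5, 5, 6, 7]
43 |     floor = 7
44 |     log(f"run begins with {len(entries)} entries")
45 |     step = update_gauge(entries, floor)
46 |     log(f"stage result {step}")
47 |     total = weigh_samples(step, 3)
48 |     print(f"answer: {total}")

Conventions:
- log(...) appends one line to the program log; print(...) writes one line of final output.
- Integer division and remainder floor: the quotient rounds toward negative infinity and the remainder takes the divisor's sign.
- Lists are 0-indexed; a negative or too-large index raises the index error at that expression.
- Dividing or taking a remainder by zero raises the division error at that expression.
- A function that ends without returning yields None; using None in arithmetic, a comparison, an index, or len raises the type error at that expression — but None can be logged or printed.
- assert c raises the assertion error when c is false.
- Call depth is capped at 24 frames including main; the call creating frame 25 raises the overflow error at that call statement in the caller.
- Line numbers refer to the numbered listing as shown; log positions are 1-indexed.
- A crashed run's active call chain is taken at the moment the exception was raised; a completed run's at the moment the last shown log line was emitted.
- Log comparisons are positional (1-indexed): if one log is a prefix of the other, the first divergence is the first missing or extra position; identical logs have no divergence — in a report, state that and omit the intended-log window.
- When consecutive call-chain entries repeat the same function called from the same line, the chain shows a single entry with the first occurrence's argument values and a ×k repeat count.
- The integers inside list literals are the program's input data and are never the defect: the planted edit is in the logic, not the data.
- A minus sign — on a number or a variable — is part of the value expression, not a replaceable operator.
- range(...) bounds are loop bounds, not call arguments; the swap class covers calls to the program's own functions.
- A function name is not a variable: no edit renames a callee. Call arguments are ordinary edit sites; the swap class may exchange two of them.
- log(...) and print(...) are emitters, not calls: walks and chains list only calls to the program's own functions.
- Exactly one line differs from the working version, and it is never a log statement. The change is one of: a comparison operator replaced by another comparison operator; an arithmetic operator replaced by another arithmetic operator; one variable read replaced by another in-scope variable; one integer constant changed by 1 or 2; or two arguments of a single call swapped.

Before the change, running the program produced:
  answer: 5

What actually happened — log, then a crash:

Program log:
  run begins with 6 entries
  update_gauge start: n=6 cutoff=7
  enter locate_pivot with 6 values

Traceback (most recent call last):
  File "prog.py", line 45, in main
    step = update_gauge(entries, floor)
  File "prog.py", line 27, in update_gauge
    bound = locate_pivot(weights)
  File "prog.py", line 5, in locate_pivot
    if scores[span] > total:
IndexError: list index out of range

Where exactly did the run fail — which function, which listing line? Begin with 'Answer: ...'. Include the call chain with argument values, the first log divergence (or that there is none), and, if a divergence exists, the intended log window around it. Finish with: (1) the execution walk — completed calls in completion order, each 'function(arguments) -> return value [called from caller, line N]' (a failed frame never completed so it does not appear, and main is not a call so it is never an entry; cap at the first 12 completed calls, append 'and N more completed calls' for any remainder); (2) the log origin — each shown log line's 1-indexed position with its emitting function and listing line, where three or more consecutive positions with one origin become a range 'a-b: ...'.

Answer: the error was raised in locate_pivot, line 5.
Core observation: Only 3 log lines were emitted before the run died; the intended continuation was 'locate_pivot returns 11'.
Call chain: main -> update_gauge([3, 11, 5, 5, 6, 7], 7) (called at line 45) -> locate_pivot([3, 11, 5, 5, 6, 7]) (called at line 27).
First divergence: position 4; the shown log stops at 3 lines while the working version next logs 'locate_pivot returns 11'.
Intended log window:
  2: update_gauge start: n=6 cutoff=7
  3: enter locate_pivot with 6 values
  4: locate_pivot returns 11
  5: enter pack_ledger: 6 items against 7
Execution walk:
  (no call completed)
Log line origins:
  1: from main, line 44
  2: from update_gauge, line 26
  3: from locate_pivot, line 2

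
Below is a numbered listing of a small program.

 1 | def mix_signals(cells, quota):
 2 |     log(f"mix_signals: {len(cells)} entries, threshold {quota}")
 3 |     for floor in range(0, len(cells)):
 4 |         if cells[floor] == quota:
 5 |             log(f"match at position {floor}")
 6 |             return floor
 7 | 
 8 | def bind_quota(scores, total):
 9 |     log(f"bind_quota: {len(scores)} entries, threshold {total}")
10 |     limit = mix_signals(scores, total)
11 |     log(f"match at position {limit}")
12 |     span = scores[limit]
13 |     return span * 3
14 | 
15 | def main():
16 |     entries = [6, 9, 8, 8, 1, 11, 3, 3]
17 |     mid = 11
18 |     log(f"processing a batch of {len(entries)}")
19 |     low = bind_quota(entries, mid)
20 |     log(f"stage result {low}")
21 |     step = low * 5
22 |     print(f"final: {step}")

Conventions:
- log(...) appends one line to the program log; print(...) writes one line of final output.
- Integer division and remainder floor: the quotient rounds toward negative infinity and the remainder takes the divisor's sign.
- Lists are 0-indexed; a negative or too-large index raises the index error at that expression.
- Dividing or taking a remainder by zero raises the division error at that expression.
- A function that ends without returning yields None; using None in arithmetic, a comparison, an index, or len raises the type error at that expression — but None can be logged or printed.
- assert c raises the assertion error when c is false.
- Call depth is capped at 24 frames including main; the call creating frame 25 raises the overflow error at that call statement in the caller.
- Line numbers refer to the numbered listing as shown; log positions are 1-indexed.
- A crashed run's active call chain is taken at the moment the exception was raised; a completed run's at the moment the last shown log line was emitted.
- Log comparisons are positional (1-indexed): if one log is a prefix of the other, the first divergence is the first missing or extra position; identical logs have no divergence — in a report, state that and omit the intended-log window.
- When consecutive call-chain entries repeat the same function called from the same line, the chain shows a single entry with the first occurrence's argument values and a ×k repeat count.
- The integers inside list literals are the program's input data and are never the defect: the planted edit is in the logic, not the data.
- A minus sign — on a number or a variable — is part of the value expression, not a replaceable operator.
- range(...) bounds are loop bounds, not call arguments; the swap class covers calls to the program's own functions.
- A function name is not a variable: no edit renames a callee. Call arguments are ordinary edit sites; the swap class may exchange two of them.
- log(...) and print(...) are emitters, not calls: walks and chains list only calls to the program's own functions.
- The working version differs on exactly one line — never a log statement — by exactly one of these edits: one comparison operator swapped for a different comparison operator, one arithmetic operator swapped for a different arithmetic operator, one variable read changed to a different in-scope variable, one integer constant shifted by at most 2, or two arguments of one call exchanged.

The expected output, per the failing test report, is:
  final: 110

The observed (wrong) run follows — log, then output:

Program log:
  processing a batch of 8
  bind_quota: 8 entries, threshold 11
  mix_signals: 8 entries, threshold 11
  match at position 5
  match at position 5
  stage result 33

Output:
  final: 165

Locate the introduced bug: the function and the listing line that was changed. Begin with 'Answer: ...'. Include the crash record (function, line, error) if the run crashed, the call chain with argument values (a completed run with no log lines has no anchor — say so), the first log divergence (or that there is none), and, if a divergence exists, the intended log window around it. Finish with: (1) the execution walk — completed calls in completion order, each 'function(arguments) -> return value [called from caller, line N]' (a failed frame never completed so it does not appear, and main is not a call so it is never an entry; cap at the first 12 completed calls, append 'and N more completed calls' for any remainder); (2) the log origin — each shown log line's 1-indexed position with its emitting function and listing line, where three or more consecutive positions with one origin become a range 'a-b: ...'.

Answer: the defect is in bind_quota at line 13.
Key observation: Position 6 is the first bad log line: 'stage result 33' should read 'stage result 22'.
Call chain: main.
First divergence: position 6 — shown 'stage result 33', intended 'stage result 22'.
Intended log window:
  4: match at position 5
  5: match at position 5
  6: stage result 22
Execution walk:
  mix_signals([6, 9, 8, 8, 1, 11, 3, 3], 11) -> 5  [called from bind_quota, line 10]
  bind_quota([6, 9, 8, 8, 1, 11, 3, 3], 11) -> 33  [called from main, line 19]
Log origin:
  1: logged in main at line 18
  2: logged in bind_quota at line 9
  3: logged in mix_signals at line 2
  4: logged in mix_signals at line 5
  5: logged in bind_quota at line 11
  6: logged in main at line 20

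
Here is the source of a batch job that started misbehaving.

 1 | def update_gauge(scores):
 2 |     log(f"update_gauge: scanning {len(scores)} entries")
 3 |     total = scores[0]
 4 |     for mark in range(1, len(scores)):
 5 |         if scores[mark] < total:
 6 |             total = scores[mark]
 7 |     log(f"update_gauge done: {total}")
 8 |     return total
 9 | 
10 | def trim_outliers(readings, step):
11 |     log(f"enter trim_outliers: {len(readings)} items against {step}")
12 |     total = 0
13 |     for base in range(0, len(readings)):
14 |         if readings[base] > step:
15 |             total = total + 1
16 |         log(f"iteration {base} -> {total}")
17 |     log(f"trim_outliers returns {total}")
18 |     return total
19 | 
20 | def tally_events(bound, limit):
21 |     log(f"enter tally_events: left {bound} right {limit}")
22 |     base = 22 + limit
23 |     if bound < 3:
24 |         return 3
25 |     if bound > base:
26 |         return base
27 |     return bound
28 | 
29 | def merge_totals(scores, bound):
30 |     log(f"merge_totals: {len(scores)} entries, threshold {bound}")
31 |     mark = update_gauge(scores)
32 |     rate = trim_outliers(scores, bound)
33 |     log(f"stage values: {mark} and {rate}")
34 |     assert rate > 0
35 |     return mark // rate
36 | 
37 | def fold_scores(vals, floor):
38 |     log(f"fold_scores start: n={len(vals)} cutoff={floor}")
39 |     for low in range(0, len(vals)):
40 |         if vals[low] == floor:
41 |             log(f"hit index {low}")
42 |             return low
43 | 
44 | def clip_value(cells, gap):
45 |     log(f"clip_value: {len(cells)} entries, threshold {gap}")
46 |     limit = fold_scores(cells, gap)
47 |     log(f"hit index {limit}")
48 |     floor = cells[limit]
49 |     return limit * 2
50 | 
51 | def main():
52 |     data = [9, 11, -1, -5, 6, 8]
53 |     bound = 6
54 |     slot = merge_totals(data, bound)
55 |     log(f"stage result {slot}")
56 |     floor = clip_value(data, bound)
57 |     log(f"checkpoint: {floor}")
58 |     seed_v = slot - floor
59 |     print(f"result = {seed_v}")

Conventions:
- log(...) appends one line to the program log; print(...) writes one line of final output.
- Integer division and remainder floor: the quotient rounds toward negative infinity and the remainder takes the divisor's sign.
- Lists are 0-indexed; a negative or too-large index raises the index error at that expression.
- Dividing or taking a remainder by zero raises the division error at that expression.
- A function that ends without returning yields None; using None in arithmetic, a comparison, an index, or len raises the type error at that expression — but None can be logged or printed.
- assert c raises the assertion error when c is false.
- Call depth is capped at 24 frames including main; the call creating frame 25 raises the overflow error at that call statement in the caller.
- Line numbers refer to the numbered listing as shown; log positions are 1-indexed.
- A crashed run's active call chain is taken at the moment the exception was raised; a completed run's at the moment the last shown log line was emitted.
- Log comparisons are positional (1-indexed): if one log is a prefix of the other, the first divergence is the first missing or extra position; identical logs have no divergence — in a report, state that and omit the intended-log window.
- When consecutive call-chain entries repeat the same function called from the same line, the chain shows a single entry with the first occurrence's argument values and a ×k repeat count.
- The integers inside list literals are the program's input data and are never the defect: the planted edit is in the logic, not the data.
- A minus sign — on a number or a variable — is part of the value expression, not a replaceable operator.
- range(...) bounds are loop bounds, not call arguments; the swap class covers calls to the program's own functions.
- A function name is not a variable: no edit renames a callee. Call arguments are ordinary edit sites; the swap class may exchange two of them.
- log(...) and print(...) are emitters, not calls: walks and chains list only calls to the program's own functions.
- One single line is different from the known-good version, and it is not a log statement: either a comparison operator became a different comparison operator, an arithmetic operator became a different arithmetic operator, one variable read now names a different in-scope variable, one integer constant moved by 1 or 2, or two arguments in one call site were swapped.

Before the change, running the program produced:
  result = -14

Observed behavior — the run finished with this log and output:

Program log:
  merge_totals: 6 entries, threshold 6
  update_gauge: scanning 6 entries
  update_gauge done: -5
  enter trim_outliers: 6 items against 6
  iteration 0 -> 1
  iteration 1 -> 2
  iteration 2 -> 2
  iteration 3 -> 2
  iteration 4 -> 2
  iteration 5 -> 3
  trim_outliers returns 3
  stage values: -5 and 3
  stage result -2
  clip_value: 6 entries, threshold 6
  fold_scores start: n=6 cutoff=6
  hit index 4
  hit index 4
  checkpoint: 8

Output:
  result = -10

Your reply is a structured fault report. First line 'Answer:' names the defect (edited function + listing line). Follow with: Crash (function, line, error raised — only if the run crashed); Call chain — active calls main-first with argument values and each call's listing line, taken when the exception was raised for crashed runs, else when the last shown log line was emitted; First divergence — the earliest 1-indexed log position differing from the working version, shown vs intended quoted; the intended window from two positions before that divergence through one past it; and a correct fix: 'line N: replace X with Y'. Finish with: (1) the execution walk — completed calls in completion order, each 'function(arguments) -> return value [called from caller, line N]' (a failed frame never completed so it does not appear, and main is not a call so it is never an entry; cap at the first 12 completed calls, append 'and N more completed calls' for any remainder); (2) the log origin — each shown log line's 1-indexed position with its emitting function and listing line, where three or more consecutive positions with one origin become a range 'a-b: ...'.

Answer: the defect is in clip_value at line 49.
Key observation: The log first diverges at position 18: the faulty run prints 'checkpoint: 8' where the working version prints 'checkpoint: 12'.
Call chain: main.
First divergence: position 18; shown 'checkpoint: 8' vs intended 'checkpoint: 12'.
Intended log window:
  16: hit index 4
  17: hit index 4
  18: checkpoint: 12
Execution walk:
  update_gauge([9, 11, -1, -5, 6, 8]) -> -5  [called from merge_totals, line 31]
  trim_outliers([9, 11, -1, -5, 6, 8], 6) -> 3  [called from merge_totals, line 32]
  merge_totals([9, 11, -1, -5, 6, 8], 6) -> -2  [called from main, line 54]
  fold_scores([9, 11, -1, -5, 6, 8], 6) -> 4  [called from clip_value, line 46]
  clip_value([9, 11, -1, -5, 6, 8], 6) -> 8  [called from main, line 56]
Log origins:
  1: from merge_totals, line 30
  2: from update_gauge, line 2
  3: from update_gauge, line 7
  4: from trim_outliers, line 11
  5-10: from trim_outliers, line 16
  11: from trim_outliers, line 17
  12: from merge_totals, line 33
  13: from main, line 55
  14: from clip_value, line 45
  15: from fold_scores, line 38
  16: from fold_scores, line 41
  17: from clip_value, line 47
  18: from main, line 57
A correct fix: line 49: replace `limit` with `floor`.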